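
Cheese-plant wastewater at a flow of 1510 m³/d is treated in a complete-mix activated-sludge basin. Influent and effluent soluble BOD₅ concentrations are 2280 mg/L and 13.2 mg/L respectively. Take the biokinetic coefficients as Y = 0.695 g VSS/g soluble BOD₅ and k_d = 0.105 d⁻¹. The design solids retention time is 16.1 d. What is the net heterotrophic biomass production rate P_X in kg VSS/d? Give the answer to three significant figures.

The observed yield is Y_obs = Y/(1 + k_d·θ_c) = 0.695 / (1 + 0.105 × 16.1) = 0.695 / 2.691 = 0.2583 g VSS per g soluble BOD₅ removed.
ΔS = 2280 − 13.2 = 2267 mg/L, so the substrate removal rate is 1510 × 2267/1000 = 3423 kg soluble BOD₅/d.
Biomass produced: P_X = Y_obs·Q·ΔS = 0.2583 × 3423 ≈ 884.2 kg VSS/d.

P_X ≈ 884 kg VSS/d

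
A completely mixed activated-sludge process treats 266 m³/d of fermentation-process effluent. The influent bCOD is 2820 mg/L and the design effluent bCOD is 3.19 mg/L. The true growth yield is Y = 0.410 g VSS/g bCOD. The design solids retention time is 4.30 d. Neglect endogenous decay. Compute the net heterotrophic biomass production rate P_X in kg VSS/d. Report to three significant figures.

Since k_d ≈ 0, Y_obs = Y = 0.410 g VSS/g bCOD.
Mass of bCOD removed per day: Q(S₀ − S) = 266 × 2817 g/m³ = 749.3 kg/d.
So the net sludge growth is P_X = 0.4100 × 749.3 = 307.2 kg VSS/d.

P_X ≈ 307 kg VSS/d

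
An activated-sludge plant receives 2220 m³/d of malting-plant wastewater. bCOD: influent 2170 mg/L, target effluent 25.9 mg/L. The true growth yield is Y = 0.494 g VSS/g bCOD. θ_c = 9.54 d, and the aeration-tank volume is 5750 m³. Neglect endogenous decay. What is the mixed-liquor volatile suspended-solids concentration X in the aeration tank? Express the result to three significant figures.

From V·X = Y·Q·(S₀ − S)·θ_c (decay neglected): X = 0.494 × 2220 × (2170 − 25.9) × 9.54 / 5750 = 3901 mg/L.

X ≈ 3900 mg/L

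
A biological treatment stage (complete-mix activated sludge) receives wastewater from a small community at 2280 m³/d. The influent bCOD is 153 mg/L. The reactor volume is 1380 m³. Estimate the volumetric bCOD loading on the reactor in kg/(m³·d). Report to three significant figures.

L_v ≈ 0.253 kg bCOD/(m³·d)

L_v = Q S₀ / V = 2280 × 153 × 10⁻³ / 1380 = 0.2528 kg/(m³·d).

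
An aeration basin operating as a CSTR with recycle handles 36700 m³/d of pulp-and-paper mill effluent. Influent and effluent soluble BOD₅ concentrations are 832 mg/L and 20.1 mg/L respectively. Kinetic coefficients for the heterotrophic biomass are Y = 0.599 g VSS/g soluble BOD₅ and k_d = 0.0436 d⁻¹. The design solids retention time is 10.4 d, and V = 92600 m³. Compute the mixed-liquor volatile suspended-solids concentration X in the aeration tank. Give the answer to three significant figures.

X ≈ 1380 mg/L

X = Y·Q·ΔS·θ_c / [V·(1 + k_d θ_c)] = 0.599 × 36700 × (832 − 20.1) × 10.4 / [92600 × (1 + 0.0436 × 10.4)] = 1379 mg/L.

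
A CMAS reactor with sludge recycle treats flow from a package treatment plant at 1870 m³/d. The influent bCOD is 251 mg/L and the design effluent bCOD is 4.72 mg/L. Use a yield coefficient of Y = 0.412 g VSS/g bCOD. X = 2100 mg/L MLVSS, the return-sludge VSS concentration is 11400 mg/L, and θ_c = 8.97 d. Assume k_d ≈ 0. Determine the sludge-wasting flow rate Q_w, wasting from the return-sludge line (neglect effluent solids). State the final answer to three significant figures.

With k_d = 0 the design equation reduces to V = Y Q (S₀−S) θ_c / X = 0.412 × 1870 × (251 − 4.72) × 8.97 / 2100 = 810.5 m³.
Q_w = (V·X)/(θ_c X_r) = 810.5 × 2100 / (8.97 × 11400) = 16.64 m³/d.

Q_w ≈ 16.6 m³/d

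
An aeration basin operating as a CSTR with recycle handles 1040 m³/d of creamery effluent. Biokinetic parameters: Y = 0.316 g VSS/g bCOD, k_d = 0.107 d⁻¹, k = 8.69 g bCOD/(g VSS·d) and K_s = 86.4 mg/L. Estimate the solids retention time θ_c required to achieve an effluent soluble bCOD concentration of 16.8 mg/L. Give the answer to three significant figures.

θ_c ≈ 2.94 d

At the target effluent, Y k S/(K_s+S) = 0.316×8.69×16.8/103.2 = 0.4470 d⁻¹.
θ_c = 1/(μ − k_d) = 1/(0.4470 − 0.107) = 1/0.3400 = 2.941 d.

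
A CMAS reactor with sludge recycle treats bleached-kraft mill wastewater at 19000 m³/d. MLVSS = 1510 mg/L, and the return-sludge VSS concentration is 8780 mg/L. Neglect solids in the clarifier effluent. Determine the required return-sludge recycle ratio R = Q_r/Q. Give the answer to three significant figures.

R ≈ 0.208

R = Q_r/Q = X/(X_r − X) = 1510 / (8780 − 1510) = 0.2077.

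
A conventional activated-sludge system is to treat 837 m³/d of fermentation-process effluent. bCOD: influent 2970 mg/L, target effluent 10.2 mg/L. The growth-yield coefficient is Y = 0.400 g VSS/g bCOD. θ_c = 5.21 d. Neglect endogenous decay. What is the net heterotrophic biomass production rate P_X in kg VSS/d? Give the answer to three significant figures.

P_X ≈ 991 kg VSS/d

No decay correction is needed, so Y_obs = Y = 0.400.
Q·(S₀ − S) = 837 × (2970 − 10.2) × 10⁻³ = 2477 kg/d removed.
Net biomass production P_X = Y_obs × Q·(S₀ − S) = 0.4000 × 2477 = 990.9 kg VSS/d.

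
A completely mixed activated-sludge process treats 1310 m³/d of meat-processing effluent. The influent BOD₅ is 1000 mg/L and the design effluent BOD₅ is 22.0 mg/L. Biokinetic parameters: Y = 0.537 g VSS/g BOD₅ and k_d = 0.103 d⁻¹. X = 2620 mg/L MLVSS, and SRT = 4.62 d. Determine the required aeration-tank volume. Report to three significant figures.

V ≈ 822 m³

Steady-state biomass mass balance: V·X·(1 + k_d·θ_c) = Y·Q·(S₀ − S)·θ_c, so V = 0.537 × 1310 × (1000 − 22.0) × 4.62 / [2620 × (1 + 0.103 × 4.62)] = 3.18×10^6 / 3867 = 822.0 m³.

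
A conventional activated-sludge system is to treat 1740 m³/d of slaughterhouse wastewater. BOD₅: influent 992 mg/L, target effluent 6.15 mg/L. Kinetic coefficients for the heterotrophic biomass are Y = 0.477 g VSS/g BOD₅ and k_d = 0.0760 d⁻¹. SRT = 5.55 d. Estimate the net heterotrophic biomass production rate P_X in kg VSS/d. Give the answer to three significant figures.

P_X ≈ 575 kg VSS/d

Correct the yield for decay: Y_obs = Y/(1 + k_d θ_c) = 0.477 / (1 + 0.0760 × 5.55) = 0.477 / 1.422 = 0.3355.
ΔS = 992 − 6.15 = 985.9 mg/L, so the substrate removal rate is 1740 × 985.9/1000 = 1715 kg BOD₅/d.
P_X = Y_obs · Q(S₀ − S) = 0.3355 × 1715 = 575.5 kg VSS/d.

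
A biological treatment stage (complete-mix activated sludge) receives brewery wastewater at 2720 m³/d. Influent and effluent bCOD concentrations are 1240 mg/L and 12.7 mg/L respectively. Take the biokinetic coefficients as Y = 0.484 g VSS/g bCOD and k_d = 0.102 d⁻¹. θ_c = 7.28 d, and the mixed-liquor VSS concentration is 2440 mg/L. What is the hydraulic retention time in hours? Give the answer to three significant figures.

τ ≈ 24.4 h

From the SRT design equation V = Y Q (S₀−S) θ_c / [X (1 + k_d θ_c)] = 0.484 × 2720 × (1240 − 12.7) × 7.28 / [2440 × (1 + 0.102 × 7.28)] = 1.18×10^7 / 4252 = 2766 m³.
Hydraulic retention time τ = V/Q = 2766 / 2720 = 1.017 d = 24.41 h.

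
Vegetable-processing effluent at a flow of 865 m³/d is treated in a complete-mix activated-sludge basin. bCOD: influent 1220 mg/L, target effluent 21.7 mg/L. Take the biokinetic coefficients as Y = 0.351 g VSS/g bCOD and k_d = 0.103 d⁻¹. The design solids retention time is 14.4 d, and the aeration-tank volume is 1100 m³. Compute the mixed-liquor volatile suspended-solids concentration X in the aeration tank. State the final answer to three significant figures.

X ≈ 1920 mg/L

X = Y·Q·ΔS·θ_c / [V·(1 + k_d θ_c)] = 0.351 × 865 × (1220 − 21.7) × 14.4 / [1100 × (1 + 0.103 × 14.4)] = 1918 mg/L.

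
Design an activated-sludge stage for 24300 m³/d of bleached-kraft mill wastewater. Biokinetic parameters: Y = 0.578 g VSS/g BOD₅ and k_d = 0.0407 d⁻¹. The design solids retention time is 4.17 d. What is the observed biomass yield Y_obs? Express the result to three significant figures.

Y_obs = Y / (1 + k_d θ_c) = 0.578 / (1 + 0.0407 × 4.17) = 0.578 / 1.170 = 0.4941.

Y_obs ≈ 0.494 g VSS/g BOD₅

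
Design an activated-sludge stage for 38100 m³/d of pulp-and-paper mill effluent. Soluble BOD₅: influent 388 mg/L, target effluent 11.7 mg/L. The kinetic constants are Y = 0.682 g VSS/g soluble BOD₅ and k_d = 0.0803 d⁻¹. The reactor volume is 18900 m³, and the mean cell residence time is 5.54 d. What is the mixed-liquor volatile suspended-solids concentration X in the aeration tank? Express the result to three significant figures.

X = Y·Q·ΔS·θ_c / [V·(1 + k_d θ_c)] = 0.682 × 38100 × (388 − 11.7) × 5.54 / [18900 × (1 + 0.0803 × 5.54)] = 1984 mg/L.

X ≈ 1980 mg/L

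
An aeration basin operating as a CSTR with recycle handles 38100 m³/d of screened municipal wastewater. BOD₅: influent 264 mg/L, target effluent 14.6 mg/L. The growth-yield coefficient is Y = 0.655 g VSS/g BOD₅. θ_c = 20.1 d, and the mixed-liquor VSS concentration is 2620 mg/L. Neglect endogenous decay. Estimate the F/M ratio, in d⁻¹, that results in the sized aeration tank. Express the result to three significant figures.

F/M ≈ 0.0804 d⁻¹

Biomass mass balance (decay neglected): V·X = Y·Q·(S₀ − S)·θ_c, so V = 0.655 × 38100 × (264 − 14.6) × 20.1 / 2620 = 47748 m³.
F/M = Q·S₀ / (V·X) = 38100 × 264 / (47748 × 2620) = 0.08040 g BOD₅·(g VSS·d)⁻¹.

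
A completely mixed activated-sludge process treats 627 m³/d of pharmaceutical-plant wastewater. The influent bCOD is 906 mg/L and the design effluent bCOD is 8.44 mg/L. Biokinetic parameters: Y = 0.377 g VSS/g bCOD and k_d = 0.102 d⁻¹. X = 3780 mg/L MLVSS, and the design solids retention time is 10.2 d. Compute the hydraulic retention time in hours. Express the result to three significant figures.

τ ≈ 10.7 h

From the SRT design equation V = Y Q (S₀−S) θ_c / [X (1 + k_d θ_c)] = 0.377 × 627 × (906 − 8.44) × 10.2 / [3780 × (1 + 0.102 × 10.2)] = 2.16×10^6 / 7713 = 280.6 m³.
Hydraulic retention time τ = V/Q = 280.6 / 627 = 0.4475 d = 10.74 h.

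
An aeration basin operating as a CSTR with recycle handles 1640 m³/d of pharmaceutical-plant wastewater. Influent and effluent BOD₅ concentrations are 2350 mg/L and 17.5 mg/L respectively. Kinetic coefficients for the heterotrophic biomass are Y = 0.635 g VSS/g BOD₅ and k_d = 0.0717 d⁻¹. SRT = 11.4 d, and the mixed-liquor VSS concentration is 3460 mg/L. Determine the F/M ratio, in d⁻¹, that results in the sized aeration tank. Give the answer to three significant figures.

From the SRT design equation V = Y Q (S₀−S) θ_c / [X (1 + k_d θ_c)] = 0.635 × 1640 × (2350 − 17.5) × 11.4 / [3460 × (1 + 0.0717 × 11.4)] = 2.77×10^7 / 6288 = 4404 m³.
F/M = applied load / biomass = Q·S₀/(V·X) = 1640 × 2350 / (4404 × 3460) = 0.2529 d⁻¹.

F/M ≈ 0.253 d⁻¹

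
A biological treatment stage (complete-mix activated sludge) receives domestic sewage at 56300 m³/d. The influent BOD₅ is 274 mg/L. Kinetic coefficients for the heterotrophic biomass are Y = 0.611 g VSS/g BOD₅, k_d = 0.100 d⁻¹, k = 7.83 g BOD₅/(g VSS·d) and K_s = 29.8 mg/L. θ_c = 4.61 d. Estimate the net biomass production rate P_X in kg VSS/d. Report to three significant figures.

Effluent substrate depends only on kinetics and SRT: S = K_s(1 + k_d θ_c) / [θ_c(Yk − k_d) − 1] = 29.8 × (1 + 0.100 × 4.61) / [4.61 × (0.611 × 7.83 − 0.100) − 1] = 43.54 / 20.59 = 2.114 mg/L.
The observed yield is Y_obs = Y/(1 + k_d·θ_c) = 0.611 / (1 + 0.100 × 4.61) = 0.611 / 1.461 = 0.4182 g VSS per g BOD₅ removed.
ΔS = 274 − 2.11 = 271.9 mg/L, so the substrate removal rate is 56300 × 271.9/1000 = 15307 kg BOD₅/d.
P_X = Y_obs · Q(S₀ − S) = 0.4182 × 15307 = 6402 kg VSS/d.

P_X ≈ 6400 kg VSS/d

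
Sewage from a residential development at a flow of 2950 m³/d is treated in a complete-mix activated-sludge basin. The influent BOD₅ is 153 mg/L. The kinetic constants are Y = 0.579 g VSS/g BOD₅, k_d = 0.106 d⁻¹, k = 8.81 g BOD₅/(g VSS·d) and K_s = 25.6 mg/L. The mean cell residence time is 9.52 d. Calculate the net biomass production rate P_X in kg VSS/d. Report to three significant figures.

For a completely mixed reactor with recycle the Lawrence–McCarty relation gives S = K_s·(1 + k_d·θ_c) / [θ_c·(Y·k − k_d) − 1] = 25.6 × (1 + 0.106 × 9.52) / [9.52 × (0.579 × 8.81 − 0.106) − 1] = 51.43 / 46.55 = 1.105 mg/L.
Observed yield with endogenous decay: Y_obs = Y / (1 + k_d·θ_c) = 0.579 / (1 + 0.106 × 9.52) = 0.579 / 2.009 = 0.2882 g VSS/g BOD₅.
Mass of BOD₅ removed per day: Q(S₀ − S) = 2950 × 151.9 g/m³ = 448.1 kg/d.
So the net sludge growth is P_X = 0.2882 × 448.1 = 129.1 kg VSS/d.

P_X ≈ 129 kg VSS/d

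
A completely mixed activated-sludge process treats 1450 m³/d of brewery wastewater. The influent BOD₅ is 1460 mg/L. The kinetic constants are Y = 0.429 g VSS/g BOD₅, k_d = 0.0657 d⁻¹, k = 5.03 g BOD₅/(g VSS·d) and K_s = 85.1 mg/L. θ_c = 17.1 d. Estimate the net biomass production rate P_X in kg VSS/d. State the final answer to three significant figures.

From the Monod/SRT balance for a CMAS, S = K_s·(1+k_d θ_c)/[θ_c·(Y k − k_d) − 1] = 85.1 × (1 + 0.0657 × 17.1) / [17.1 × (0.429 × 5.03 − 0.0657) − 1] = 180.7 / 34.78 = 5.196 mg/L.
The observed yield is Y_obs = Y/(1 + k_d·θ_c) = 0.429 / (1 + 0.0657 × 17.1) = 0.429 / 2.123 = 0.2020 g VSS per g BOD₅ removed.
ΔS = 1460 − 5.20 = 1455 mg/L, so the substrate removal rate is 1450 × 1455/1000 = 2109 kg BOD₅/d.
Biomass produced: P_X = Y_obs·Q·ΔS = 0.2020 × 2109 ≈ 426.2 kg VSS/d.

P_X ≈ 426 kg VSS/d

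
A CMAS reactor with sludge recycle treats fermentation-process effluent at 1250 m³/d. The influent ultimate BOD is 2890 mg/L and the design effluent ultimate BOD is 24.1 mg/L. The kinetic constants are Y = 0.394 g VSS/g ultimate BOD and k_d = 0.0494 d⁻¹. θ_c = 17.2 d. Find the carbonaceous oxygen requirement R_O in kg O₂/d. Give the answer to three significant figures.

Correct the yield for decay: Y_obs = Y/(1 + k_d θ_c) = 0.394 / (1 + 0.0494 × 17.2) = 0.394 / 1.850 = 0.2130.
Q·(S₀ − S) = 1250 × (2890 − 24.1) × 10⁻³ = 3582 kg/d removed.
Biomass synthesised: P_X = Y_obs × 3582 = 763.1 kg VSS/d.
R_O = Q·ΔS − 1.42 P_X = 3582 − 1084 = 2499 kg O₂/d.

R_O ≈ 2500 kg O₂/d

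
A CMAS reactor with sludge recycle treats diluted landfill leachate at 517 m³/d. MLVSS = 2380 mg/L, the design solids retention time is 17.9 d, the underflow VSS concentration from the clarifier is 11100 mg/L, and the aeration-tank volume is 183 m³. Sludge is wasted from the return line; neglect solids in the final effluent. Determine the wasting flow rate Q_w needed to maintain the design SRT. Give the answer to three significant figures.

Q_w ≈ 2.19 m³/d

θ_c = V·X/(Q_w·X_r) when wasting from the recycle, so Q_w = V·X/(θ_c·X_r) = 183.0 × 2380 / (17.9 × 11100) = 2.192 m³/d.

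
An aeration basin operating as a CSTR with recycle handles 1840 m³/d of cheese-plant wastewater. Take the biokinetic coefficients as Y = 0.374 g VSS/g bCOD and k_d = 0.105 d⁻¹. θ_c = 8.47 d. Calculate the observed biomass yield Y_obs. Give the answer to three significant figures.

Y_obs ≈ 0.198 g VSS/g bCOD

Observed yield with endogenous decay: Y_obs = Y / (1 + k_d·θ_c) = 0.374 / (1 + 0.105 × 8.47) = 0.374 / 1.889 = 0.1980 g VSS/g bCOD.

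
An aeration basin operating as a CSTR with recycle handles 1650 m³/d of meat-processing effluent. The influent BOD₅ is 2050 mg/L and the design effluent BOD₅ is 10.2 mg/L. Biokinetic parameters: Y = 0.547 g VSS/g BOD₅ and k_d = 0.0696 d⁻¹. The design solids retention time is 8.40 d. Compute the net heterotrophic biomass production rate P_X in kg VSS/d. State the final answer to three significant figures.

P_X ≈ 1160 kg VSS/d

Correct the yield for decay: Y_obs = Y/(1 + k_d θ_c) = 0.547 / (1 + 0.0696 × 8.40) = 0.547 / 1.585 = 0.3452.
Substrate removed = Q·(S₀ − S) = 1650 m³/d × (2050 − 10.2) g/m³ = 3.37×10^6 g/d = 3366 kg/d.
P_X = Y_obs · Q(S₀ − S) = 0.3452 × 3366 = 1162 kg VSS/d.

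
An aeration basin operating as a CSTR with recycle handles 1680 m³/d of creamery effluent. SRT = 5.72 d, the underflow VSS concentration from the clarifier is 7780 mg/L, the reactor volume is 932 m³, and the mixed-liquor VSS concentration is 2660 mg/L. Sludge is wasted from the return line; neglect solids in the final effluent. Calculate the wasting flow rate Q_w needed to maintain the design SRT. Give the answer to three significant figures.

Q_w ≈ 55.7 m³/d

Wasting from the return line (neglecting effluent solids): Q_w = V·X / (θ_c·X_r) = 932.0 × 2660 / (5.72 × 7780) = 55.71 m³/d.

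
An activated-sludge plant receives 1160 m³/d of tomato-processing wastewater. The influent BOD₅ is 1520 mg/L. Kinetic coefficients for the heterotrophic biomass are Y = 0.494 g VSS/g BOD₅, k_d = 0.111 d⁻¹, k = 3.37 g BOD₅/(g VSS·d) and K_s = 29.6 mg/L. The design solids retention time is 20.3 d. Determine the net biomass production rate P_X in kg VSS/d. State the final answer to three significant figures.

P_X ≈ 267 kg VSS/d

From the Monod/SRT balance for a CMAS, S = K_s·(1+k_d θ_c)/[θ_c·(Y k − k_d) − 1] = 29.6 × (1 + 0.111 × 20.3) / [20.3 × (0.494 × 3.37 − 0.111) − 1] = 96.30 / 30.54 = 3.153 mg/L.
Correct the yield for decay: Y_obs = Y/(1 + k_d θ_c) = 0.494 / (1 + 0.111 × 20.3) = 0.494 / 3.253 = 0.1518.
Q·(S₀ − S) = 1160 × (1520 − 3.15) × 10⁻³ = 1760 kg/d removed.
Biomass produced: P_X = Y_obs·Q·ΔS = 0.1518 × 1760 ≈ 267.2 kg VSS/d.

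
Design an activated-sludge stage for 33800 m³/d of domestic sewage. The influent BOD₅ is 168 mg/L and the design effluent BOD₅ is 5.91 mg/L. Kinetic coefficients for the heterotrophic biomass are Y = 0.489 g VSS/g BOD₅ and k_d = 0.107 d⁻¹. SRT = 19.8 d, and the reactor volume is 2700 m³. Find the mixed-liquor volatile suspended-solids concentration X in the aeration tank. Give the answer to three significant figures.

X ≈ 6300 mg/L

From V·X·(1 + k_d·θ_c) = Y·Q·(S₀ − S)·θ_c: X = 0.489 × 33800 × (168 − 5.91) × 19.8 / [2700 × (1 + 0.107 × 19.8)] = 6300 mg/L.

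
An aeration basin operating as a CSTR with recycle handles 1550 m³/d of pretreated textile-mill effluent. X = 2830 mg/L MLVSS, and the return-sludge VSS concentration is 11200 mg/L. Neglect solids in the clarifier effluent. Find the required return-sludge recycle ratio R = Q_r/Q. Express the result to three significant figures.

Solids balance on the clarifier gives (1+R)X = R·X_r, so R = X/(X_r − X) = 2830 / (11200 − 2830) = 0.3381.

R ≈ 0.338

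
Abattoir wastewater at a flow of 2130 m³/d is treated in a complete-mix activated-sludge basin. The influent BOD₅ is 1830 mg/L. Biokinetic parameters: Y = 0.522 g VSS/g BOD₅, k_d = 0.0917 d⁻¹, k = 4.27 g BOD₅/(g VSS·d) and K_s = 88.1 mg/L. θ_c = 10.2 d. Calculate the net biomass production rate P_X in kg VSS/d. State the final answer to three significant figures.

Effluent substrate depends only on kinetics and SRT: S = K_s(1 + k_d θ_c) / [θ_c(Yk − k_d) − 1] = 88.1 × (1 + 0.0917 × 10.2) / [10.2 × (0.522 × 4.27 − 0.0917) − 1] = 170.5 / 20.80 = 8.197 mg/L.
Correct the yield for decay: Y_obs = Y/(1 + k_d θ_c) = 0.522 / (1 + 0.0917 × 10.2) = 0.522 / 1.935 = 0.2697.
Mass of BOD₅ removed per day: Q(S₀ − S) = 2130 × 1822 g/m³ = 3880 kg/d.
P_X = Y_obs · Q(S₀ − S) = 0.2697 × 3880 = 1047 kg VSS/d.

P_X ≈ 1050 kg VSS/d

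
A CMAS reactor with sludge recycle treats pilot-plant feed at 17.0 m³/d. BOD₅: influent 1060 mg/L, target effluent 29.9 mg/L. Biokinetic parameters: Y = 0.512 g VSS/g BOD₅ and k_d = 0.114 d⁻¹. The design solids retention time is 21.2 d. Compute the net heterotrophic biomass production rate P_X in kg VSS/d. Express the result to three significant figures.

P_X ≈ 2.62 kg VSS/d

Correct the yield for decay: Y_obs = Y/(1 + k_d θ_c) = 0.512 / (1 + 0.114 × 21.2) = 0.512 / 3.417 = 0.1498.
Mass of BOD₅ removed per day: Q(S₀ − S) = 17.0 × 1030 g/m³ = 17.51 kg/d.
Biomass produced: P_X = Y_obs·Q·ΔS = 0.1498 × 17.51 ≈ 2.624 kg VSS/d.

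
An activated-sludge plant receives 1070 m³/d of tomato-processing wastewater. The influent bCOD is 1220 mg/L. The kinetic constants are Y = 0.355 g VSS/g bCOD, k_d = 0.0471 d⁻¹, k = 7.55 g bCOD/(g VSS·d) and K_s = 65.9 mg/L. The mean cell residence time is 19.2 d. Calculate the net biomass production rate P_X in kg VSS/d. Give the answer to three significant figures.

P_X ≈ 243 kg VSS/d

Effluent substrate depends only on kinetics and SRT: S = K_s(1 + k_d θ_c) / [θ_c(Yk − k_d) − 1] = 65.9 × (1 + 0.0471 × 19.2) / [19.2 × (0.355 × 7.55 − 0.0471) − 1] = 125.5 / 49.56 = 2.532 mg/L.
Correct the yield for decay: Y_obs = Y/(1 + k_d θ_c) = 0.355 / (1 + 0.0471 × 19.2) = 0.355 / 1.904 = 0.1864.
Substrate removed = Q·(S₀ − S) = 1070 m³/d × (1220 − 2.53) g/m³ = 1.3×10^6 g/d = 1303 kg/d.
Net biomass production P_X = Y_obs × Q·(S₀ − S) = 0.1864 × 1303 = 242.8 kg VSS/d.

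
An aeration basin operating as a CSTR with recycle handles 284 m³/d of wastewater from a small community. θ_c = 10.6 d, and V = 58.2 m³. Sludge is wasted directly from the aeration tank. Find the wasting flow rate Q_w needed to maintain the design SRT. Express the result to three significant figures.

Q_w ≈ 5.49 m³/d

For wasting at MLVSS concentration, Q_w = V/θ_c = 58.20/10.6 = 5.491 m³/d.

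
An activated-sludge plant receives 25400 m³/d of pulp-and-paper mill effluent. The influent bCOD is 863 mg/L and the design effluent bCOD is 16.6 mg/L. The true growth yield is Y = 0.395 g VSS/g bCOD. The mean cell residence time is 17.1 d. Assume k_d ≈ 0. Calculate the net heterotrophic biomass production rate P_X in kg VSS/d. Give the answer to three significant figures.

P_X ≈ 8490 kg VSS/d

Since k_d ≈ 0, Y_obs = Y = 0.395 g VSS/g bCOD.
Substrate removed = Q·(S₀ − S) = 25400 m³/d × (863 − 16.6) g/m³ = 2.15×10^7 g/d = 21499 kg/d.
Biomass produced: P_X = Y_obs·Q·ΔS = 0.3950 × 21499 ≈ 8492 kg VSS/d.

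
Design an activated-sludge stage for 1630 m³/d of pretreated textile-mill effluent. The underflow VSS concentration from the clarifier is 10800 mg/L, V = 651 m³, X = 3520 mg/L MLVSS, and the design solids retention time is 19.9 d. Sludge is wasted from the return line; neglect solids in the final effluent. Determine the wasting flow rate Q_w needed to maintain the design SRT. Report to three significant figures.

Q_w = (V·X)/(θ_c X_r) = 651.0 × 3520 / (19.9 × 10800) = 10.66 m³/d.

Q_w ≈ 10.7 m³/d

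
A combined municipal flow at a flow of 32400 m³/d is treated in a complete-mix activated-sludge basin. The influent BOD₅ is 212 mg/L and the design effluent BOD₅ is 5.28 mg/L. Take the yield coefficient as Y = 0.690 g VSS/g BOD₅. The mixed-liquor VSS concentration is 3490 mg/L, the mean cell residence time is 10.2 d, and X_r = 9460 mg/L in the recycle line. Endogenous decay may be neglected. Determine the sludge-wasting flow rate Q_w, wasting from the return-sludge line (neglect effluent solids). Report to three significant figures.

With k_d = 0 the design equation reduces to V = Y Q (S₀−S) θ_c / X = 0.690 × 32400 × (212 − 5.28) × 10.2 / 3490 = 13507 m³.
θ_c = V·X/(Q_w·X_r) when wasting from the recycle, so Q_w = V·X/(θ_c·X_r) = 13507 × 3490 / (10.2 × 9460) = 488.5 m³/d.

Q_w ≈ 489 m³/d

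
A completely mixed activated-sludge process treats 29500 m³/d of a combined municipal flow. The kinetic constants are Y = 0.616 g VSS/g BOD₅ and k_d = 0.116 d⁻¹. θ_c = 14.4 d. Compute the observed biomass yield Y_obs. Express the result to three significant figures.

Observed yield with endogenous decay: Y_obs = Y / (1 + k_d·θ_c) = 0.616 / (1 + 0.116 × 14.4) = 0.616 / 2.670 = 0.2307 g VSS/g BOD₅.

Y_obs ≈ 0.231 g VSS/g BOD₅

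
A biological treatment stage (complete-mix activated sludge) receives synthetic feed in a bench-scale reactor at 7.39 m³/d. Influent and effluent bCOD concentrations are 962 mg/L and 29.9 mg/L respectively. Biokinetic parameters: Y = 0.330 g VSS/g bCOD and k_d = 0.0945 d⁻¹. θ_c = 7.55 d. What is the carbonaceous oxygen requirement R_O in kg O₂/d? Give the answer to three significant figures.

Y_obs = Y / (1 + k_d θ_c) = 0.330 / (1 + 0.0945 × 7.55) = 0.330 / 1.713 = 0.1926.
Substrate removed = Q·(S₀ − S) = 7.39 m³/d × (962 − 29.9) g/m³ = 6.89×10^3 g/d = 6.888 kg/d.
Net sludge production P_X = 0.1926 × 6.888 = 1.327 kg VSS/d.
R_O = Q·(S₀ − S) − 1.42·P_X = 6.888 − 1.42 × 1.327 = 5.004 kg O₂/d.

R_O ≈ 5.00 kg O₂/d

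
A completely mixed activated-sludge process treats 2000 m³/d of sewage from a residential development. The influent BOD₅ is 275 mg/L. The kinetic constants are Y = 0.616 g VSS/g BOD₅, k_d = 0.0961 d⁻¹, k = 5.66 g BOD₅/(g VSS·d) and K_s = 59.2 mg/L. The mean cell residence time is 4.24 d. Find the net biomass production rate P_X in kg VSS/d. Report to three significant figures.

P_X ≈ 235 kg VSS/d

For a completely mixed reactor with recycle the Lawrence–McCarty relation gives S = K_s·(1 + k_d·θ_c) / [θ_c·(Y·k − k_d) − 1] = 59.2 × (1 + 0.0961 × 4.24) / [4.24 × (0.616 × 5.66 − 0.0961) − 1] = 83.32 / 13.38 = 6.229 mg/L.
Correct the yield for decay: Y_obs = Y/(1 + k_d θ_c) = 0.616 / (1 + 0.0961 × 4.24) = 0.616 / 1.407 = 0.4377.
Q·(S₀ − S) = 2000 × (275 − 6.23) × 10⁻³ = 537.5 kg/d removed.
Biomass produced: P_X = Y_obs·Q·ΔS = 0.4377 × 537.5 ≈ 235.3 kg VSS/d.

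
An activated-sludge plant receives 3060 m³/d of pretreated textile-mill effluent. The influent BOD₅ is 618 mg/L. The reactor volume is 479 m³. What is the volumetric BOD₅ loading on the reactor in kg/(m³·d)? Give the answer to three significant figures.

Volumetric loading L_v = Q·S₀ / V = 3060 × 618 g/m³ / 479.0 m³ = 3948 g/(m³·d) = 3.948 kg BOD₅/(m³·d).

L_v ≈ 3.95 kg BOD₅/(m³·d)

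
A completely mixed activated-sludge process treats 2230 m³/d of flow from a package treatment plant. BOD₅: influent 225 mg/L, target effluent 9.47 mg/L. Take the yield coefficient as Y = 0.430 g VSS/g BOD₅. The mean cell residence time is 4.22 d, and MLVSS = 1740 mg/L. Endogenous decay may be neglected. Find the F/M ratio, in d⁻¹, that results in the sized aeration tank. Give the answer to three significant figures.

With k_d = 0 the design equation reduces to V = Y Q (S₀−S) θ_c / X = 0.430 × 2230 × (225 − 9.47) × 4.22 / 1740 = 501.2 m³.
Food-to-microorganism ratio F/M = Q S₀ / (V X) = 2230 × 225 / (501.2 × 1740) = 0.5753 d⁻¹.

F/M ≈ 0.575 d⁻¹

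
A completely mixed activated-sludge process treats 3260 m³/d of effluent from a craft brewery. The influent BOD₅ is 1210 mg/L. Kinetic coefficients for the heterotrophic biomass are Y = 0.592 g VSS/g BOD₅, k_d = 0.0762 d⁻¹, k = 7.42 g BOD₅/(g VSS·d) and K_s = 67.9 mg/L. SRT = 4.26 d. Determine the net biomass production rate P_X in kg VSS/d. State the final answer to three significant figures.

P_X ≈ 1760 kg VSS/d

Effluent substrate depends only on kinetics and SRT: S = K_s(1 + k_d θ_c) / [θ_c(Yk − k_d) − 1] = 67.9 × (1 + 0.0762 × 4.26) / [4.26 × (0.592 × 7.42 − 0.0762) − 1] = 89.94 / 17.39 = 5.173 mg/L.
Observed yield with endogenous decay: Y_obs = Y / (1 + k_d·θ_c) = 0.592 / (1 + 0.0762 × 4.26) = 0.592 / 1.325 = 0.4469 g VSS/g BOD₅.
Q·(S₀ − S) = 3260 × (1210 − 5.17) × 10⁻³ = 3928 kg/d removed.
Net biomass production P_X = Y_obs × Q·(S₀ − S) = 0.4469 × 3928 = 1755 kg VSS/d.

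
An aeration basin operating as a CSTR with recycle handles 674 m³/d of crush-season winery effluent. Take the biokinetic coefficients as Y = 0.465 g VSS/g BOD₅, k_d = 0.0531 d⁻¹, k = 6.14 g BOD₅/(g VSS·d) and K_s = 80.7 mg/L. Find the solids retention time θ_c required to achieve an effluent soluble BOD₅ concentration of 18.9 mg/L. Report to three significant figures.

At the target effluent, Y k S/(K_s+S) = 0.465×6.14×18.9/99.60 = 0.5418 d⁻¹.
θ_c = 1/(μ − k_d) = 1/(0.5418 − 0.0531) = 1/0.4887 = 2.046 d.

θ_c ≈ 2.05 d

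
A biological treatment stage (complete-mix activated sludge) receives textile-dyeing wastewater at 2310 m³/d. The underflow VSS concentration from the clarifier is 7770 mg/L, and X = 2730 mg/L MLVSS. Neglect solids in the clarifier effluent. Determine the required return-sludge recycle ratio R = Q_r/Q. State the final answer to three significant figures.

Solids balance on the clarifier gives (1+R)X = R·X_r, so R = X/(X_r − X) = 2730 / (7770 − 2730) = 0.5417.

R ≈ 0.542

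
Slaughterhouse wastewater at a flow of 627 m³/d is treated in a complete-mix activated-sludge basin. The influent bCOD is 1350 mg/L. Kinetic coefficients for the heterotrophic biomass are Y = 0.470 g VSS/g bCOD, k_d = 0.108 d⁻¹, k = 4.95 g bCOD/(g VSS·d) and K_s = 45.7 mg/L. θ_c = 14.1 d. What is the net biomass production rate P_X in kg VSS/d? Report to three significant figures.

P_X ≈ 157 kg VSS/d

For a completely mixed reactor with recycle the Lawrence–McCarty relation gives S = K_s·(1 + k_d·θ_c) / [θ_c·(Y·k − k_d) − 1] = 45.7 × (1 + 0.108 × 14.1) / [14.1 × (0.470 × 4.95 − 0.108) − 1] = 115.3 / 30.28 = 3.807 mg/L.
Y_obs = Y / (1 + k_d θ_c) = 0.470 / (1 + 0.108 × 14.1) = 0.470 / 2.523 = 0.1863.
Mass of bCOD removed per day: Q(S₀ − S) = 627 × 1346 g/m³ = 844.1 kg/d.
Net biomass production P_X = Y_obs × Q·(S₀ − S) = 0.1863 × 844.1 = 157.2 kg VSS/d.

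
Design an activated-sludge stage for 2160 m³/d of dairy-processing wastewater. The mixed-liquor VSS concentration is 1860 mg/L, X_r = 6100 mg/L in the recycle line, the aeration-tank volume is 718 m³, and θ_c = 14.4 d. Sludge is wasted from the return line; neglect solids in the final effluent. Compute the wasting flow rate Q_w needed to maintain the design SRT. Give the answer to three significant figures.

Q_w = (V·X)/(θ_c X_r) = 718.0 × 1860 / (14.4 × 6100) = 15.20 m³/d.

Q_w ≈ 15.2 m³/d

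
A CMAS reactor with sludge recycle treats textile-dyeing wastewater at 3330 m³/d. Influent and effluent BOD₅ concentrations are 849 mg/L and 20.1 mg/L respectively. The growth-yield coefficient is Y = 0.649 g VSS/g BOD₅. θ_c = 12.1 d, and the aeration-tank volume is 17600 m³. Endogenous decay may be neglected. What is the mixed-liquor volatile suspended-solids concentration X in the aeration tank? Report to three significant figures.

Without decay, X = Y Q (S₀−S) θ_c / V = 0.649 × 3330 × (849 − 20.1) × 12.1 / 17600 = 1232 mg/L.

X ≈ 1230 mg/L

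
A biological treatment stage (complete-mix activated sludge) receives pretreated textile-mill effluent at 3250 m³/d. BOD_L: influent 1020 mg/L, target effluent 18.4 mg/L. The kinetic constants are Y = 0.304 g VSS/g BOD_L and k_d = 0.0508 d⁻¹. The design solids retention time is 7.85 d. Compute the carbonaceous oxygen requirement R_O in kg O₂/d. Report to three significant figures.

R_O ≈ 2250 kg O₂/d

The observed yield is Y_obs = Y/(1 + k_d·θ_c) = 0.304 / (1 + 0.0508 × 7.85) = 0.304 / 1.399 = 0.2173 g VSS per g BOD_L removed.
ΔS = 1020 − 18.4 = 1002 mg/L, so the substrate removal rate is 3250 × 1002/1000 = 3255 kg BOD_L/d.
P_X = Y_obs·Q·(S₀ − S) = 0.2173 × 3255 = 707.5 kg VSS/d.
R_O = Q·(S₀ − S) − 1.42·P_X = 3255 − 1.42 × 707.5 = 2251 kg O₂/d.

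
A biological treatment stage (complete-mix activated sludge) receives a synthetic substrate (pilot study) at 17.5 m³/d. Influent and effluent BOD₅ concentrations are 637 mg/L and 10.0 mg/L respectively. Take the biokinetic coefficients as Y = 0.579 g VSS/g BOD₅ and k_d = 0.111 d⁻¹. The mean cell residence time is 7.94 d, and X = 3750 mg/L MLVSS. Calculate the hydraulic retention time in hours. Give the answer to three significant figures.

τ ≈ 9.81 h

From the SRT design equation V = Y Q (S₀−S) θ_c / [X (1 + k_d θ_c)] = 0.579 × 17.5 × (637 − 10.0) × 7.94 / [3750 × (1 + 0.111 × 7.94)] = 5.04×10^4 / 7055 = 7.150 m³.
Hydraulic retention time τ = V/Q = 7.150 / 17.5 = 0.4086 d = 9.806 h.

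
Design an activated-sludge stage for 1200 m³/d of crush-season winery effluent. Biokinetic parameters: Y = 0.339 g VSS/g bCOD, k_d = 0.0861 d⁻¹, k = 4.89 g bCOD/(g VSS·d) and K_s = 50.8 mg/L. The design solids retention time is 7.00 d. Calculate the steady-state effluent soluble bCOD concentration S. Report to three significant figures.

For a completely mixed reactor with recycle the Lawrence–McCarty relation gives S = K_s·(1 + k_d·θ_c) / [θ_c·(Y·k − k_d) − 1] = 50.8 × (1 + 0.0861 × 7.00) / [7.00 × (0.339 × 4.89 − 0.0861) − 1] = 81.42 / 10.00 = 8.141 mg/L.

S ≈ 8.14 mg/L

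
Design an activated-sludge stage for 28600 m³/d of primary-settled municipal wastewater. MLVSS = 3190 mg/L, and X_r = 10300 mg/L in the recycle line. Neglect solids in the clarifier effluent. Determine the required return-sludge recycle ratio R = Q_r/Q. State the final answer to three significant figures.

R ≈ 0.449

R = Q_r/Q = X/(X_r − X) = 3190 / (10300 − 3190) = 0.4487.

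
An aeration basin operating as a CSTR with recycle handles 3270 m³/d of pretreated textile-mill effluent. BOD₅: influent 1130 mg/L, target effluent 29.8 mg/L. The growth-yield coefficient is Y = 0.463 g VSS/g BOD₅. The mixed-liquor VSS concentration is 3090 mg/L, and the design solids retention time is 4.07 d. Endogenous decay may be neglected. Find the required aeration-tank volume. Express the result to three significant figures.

V·X = Y·Q·ΔS·θ_c gives V = 0.463 × 3270 × (1130 − 29.8) × 4.07 / 3090 = 2194 m³.

V ≈ 2190 m³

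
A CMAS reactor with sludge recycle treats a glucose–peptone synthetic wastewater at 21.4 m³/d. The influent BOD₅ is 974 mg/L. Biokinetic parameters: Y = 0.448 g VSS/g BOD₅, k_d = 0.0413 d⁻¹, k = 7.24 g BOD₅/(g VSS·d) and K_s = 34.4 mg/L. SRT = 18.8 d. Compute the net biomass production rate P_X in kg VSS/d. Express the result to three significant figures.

From the Monod/SRT balance for a CMAS, S = K_s·(1+k_d θ_c)/[θ_c·(Y k − k_d) − 1] = 34.4 × (1 + 0.0413 × 18.8) / [18.8 × (0.448 × 7.24 − 0.0413) − 1] = 61.11 / 59.20 = 1.032 mg/L.
Observed yield with endogenous decay: Y_obs = Y / (1 + k_d·θ_c) = 0.448 / (1 + 0.0413 × 18.8) = 0.448 / 1.776 = 0.2522 g VSS/g BOD₅.
ΔS = 974 − 1.03 = 973.0 mg/L, so the substrate removal rate is 21.4 × 973.0/1000 = 20.82 kg BOD₅/d.
Net biomass production P_X = Y_obs × Q·(S₀ − S) = 0.2522 × 20.82 = 5.251 kg VSS/d.

P_X ≈ 5.25 kg VSS/d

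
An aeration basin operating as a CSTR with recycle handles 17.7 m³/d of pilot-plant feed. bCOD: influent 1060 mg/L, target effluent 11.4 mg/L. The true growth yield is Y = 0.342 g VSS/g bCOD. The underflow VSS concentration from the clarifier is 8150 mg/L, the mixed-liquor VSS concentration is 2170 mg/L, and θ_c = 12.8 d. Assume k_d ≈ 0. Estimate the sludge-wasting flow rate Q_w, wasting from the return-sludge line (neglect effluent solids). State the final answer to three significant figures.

Q_w ≈ 0.779 m³/d

Biomass mass balance (decay neglected): V·X = Y·Q·(S₀ − S)·θ_c, so V = 0.342 × 17.7 × (1060 − 11.4) × 12.8 / 2170 = 37.44 m³.
θ_c = V·X/(Q_w·X_r) when wasting from the recycle, so Q_w = V·X/(θ_c·X_r) = 37.44 × 2170 / (12.8 × 8150) = 0.7788 m³/d.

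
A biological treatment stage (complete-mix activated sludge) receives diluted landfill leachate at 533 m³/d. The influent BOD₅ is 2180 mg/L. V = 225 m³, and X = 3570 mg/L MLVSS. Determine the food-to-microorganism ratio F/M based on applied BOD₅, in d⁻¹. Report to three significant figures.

F/M ≈ 1.45 d⁻¹

Food-to-microorganism ratio F/M = Q S₀ / (V X) = 533 × 2180 / (225.0 × 3570) = 1.447 d⁻¹.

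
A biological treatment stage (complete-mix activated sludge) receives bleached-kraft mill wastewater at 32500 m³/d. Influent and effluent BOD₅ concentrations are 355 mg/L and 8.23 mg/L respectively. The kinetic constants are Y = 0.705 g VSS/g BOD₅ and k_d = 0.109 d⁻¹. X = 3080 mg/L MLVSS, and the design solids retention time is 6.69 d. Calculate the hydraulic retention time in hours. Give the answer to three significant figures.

From the SRT design equation V = Y Q (S₀−S) θ_c / [X (1 + k_d θ_c)] = 0.705 × 32500 × (355 − 8.23) × 6.69 / [3080 × (1 + 0.109 × 6.69)] = 5.32×10^7 / 5326 = 9980 m³.
Hydraulic retention time τ = V/Q = 9980 / 32500 = 0.3071 d = 7.370 h.

τ ≈ 7.37 h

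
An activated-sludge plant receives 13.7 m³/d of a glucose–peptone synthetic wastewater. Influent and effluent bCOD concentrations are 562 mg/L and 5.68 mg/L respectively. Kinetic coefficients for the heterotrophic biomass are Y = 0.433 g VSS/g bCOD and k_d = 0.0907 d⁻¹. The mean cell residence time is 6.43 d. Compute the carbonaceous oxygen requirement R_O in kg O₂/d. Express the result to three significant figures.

The observed yield is Y_obs = Y/(1 + k_d·θ_c) = 0.433 / (1 + 0.0907 × 6.43) = 0.433 / 1.583 = 0.2735 g VSS per g bCOD removed.
Q·(S₀ − S) = 13.7 × (562 − 5.68) × 10⁻³ = 7.622 kg/d removed.
P_X = Y_obs·Q·(S₀ − S) = 0.2735 × 7.622 = 2.084 kg VSS/d.
Carbonaceous O₂ demand = substrate oxidised − cell-mass equivalent = 7.622 − 1.42 × 2.084 = 4.662 kg O₂/d.

R_O ≈ 4.66 kg O₂/d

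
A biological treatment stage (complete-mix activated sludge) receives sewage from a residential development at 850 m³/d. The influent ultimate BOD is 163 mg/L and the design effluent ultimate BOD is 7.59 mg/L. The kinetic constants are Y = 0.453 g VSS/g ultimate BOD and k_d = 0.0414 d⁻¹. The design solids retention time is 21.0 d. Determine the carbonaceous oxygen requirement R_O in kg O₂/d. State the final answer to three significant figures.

Correct the yield for decay: Y_obs = Y/(1 + k_d θ_c) = 0.453 / (1 + 0.0414 × 21.0) = 0.453 / 1.869 = 0.2423.
Substrate removed = Q·(S₀ − S) = 850 m³/d × (163 − 7.59) g/m³ = 1.32×10^5 g/d = 132.1 kg/d.
Net sludge production P_X = 0.2423 × 132.1 = 32.01 kg VSS/d.
Carbonaceous O₂ demand = substrate oxidised − cell-mass equivalent = 132.1 − 1.42 × 32.01 = 86.64 kg O₂/d.

R_O ≈ 86.6 kg O₂/d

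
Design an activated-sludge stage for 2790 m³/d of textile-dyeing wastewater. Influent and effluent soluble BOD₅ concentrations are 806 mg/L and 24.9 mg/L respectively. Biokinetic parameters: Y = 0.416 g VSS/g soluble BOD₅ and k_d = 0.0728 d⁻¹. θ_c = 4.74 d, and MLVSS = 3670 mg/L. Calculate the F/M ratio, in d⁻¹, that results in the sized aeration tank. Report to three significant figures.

From the SRT design equation V = Y Q (S₀−S) θ_c / [X (1 + k_d θ_c)] = 0.416 × 2790 × (806 − 24.9) × 4.74 / [3670 × (1 + 0.0728 × 4.74)] = 4.3×10^6 / 4936 = 870.5 m³.
Food-to-microorganism ratio F/M = Q S₀ / (V X) = 2790 × 806 / (870.5 × 3670) = 0.7039 d⁻¹.

F/M ≈ 0.704 d⁻¹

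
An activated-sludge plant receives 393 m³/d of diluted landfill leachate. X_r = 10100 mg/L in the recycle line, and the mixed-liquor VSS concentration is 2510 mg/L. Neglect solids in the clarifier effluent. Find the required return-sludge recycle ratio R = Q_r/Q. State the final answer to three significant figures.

R ≈ 0.331

Solids balance on the clarifier gives (1+R)X = R·X_r, so R = X/(X_r − X) = 2510 / (10100 − 2510) = 0.3307.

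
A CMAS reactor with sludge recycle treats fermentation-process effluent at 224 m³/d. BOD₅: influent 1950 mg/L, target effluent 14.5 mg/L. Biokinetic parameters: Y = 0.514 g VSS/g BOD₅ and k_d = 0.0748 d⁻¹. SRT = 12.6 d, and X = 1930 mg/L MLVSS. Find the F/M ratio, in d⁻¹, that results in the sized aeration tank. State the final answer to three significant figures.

F/M ≈ 0.302 d⁻¹

Rearranging the biomass balance for a CMAS with decay, V = Y·Q·ΔS·θ_c / [X·(1+k_d θ_c)] = 0.514 × 224 × (1950 − 14.5) × 12.6 / [1930 × (1 + 0.0748 × 12.6)] = 2.81×10^6 / 3749 = 749.0 m³.
F/M = applied load / biomass = Q·S₀/(V·X) = 224 × 1950 / (749.0 × 1930) = 0.3022 d⁻¹.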